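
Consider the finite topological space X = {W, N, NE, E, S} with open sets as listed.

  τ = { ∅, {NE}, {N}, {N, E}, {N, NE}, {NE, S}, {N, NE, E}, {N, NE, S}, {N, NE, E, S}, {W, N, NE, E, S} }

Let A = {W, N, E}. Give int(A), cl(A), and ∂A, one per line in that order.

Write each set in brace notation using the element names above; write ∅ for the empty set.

open subsets of A: ∅, {N}, {N, E}; so int(A) = {N, E}
closure: X∖int(X∖A) = X∖{NE, S} = {W, N, E}
∂A = {W, N, E} minus {N, E} = {W}

int(A) = {N, E}
cl(A)  = {W, N, E}
∂A     = {W}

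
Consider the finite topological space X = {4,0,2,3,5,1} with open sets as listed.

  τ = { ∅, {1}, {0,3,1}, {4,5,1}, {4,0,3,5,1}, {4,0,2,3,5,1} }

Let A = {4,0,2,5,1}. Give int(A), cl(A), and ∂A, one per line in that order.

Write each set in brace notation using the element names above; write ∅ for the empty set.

int(A) = {4,5,1}
cl(A)  = {4,0,2,3,5,1}
∂A     = {0,2,3}

opens ⊆ A: ∅, {1}, {4,5,1}; union → int = {4,5,1}
complement {3}; its interior ∅; cl(A) = X∖∅ = {4,0,2,3,5,1}
boundary = {4,0,2,3,5,1} ∖ {4,5,1} = {0,2,3}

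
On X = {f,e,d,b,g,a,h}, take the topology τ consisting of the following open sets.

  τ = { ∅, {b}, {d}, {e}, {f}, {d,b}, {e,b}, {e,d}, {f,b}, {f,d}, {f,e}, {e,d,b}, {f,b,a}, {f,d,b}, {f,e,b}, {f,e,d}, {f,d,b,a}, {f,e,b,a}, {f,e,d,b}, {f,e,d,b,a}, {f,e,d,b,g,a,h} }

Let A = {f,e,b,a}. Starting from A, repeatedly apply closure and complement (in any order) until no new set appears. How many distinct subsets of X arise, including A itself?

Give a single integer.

X∖A={d,g,h}, int(X∖A)={d}, hence cl(A)={f,e,b,g,a,h}
Orbit (k=closure, c=complement):
  1. A     = {f,e,b,a}
  2. kA    = {f,e,b,g,a,h}
  3. cA    = {d,g,h}
  4. ckA   = {d}
(closed under both — stop)

4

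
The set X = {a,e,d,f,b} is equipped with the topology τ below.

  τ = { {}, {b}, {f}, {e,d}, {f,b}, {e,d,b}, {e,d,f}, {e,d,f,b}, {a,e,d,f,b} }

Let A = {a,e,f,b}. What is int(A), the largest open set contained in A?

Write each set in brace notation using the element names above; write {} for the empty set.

{f,b}

opens ⊆ A: {}, {f}, {b}, {f,b}; union → int = {f,b}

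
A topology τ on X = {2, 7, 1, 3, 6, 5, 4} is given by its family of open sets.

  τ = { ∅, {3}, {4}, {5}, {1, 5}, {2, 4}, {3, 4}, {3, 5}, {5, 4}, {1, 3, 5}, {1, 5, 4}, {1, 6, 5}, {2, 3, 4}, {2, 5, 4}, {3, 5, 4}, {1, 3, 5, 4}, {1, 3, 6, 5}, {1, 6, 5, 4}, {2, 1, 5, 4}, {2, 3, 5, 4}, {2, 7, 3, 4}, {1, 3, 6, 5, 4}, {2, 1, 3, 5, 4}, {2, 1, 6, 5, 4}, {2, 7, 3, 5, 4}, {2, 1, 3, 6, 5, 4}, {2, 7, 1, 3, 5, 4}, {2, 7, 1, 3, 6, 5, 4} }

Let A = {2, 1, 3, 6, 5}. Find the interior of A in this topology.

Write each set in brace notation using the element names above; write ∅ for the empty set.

interior: largest open inside A is {1, 3, 6, 5} (from ∅, {5}, {3}, {1, 5}, {3, 5}, {1, 6, 5}, {1, 3, 5}, {1, 3, 6, 5})

{1, 3, 6, 5}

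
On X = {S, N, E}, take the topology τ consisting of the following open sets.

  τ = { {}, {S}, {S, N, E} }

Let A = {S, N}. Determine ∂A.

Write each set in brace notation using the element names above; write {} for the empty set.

{N, E}

U open, U⊆A: {}, {S}. int(A) = ⋃ = {S}
X∖A={E}, int(X∖A)={}, hence cl(A)={S, N, E}
∂A: remove int from cl → {N, E}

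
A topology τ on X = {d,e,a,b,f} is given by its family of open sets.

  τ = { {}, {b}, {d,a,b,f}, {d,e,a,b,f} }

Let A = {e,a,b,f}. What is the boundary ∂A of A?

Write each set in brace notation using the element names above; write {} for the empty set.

{d,e,a,f}

opens ⊆ A: {}, {b}; union → int = {b}
complement {d}; its interior {}; cl(A) = X∖{} = {d,e,a,b,f}
boundary = {d,e,a,b,f} ∖ {b} = {d,e,a,f}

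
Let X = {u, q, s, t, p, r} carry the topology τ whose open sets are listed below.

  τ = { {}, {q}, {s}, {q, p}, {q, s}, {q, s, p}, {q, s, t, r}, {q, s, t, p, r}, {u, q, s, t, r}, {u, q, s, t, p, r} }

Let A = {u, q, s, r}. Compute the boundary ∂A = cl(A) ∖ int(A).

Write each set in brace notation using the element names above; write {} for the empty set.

{u, t, p, r}

U open, U⊆A: {}, {q}, {s}, {q, s}. int(A) = ⋃ = {q, s}
X∖A={t, p}, int(X∖A)={}, hence cl(A)={u, q, s, t, p, r}
∂A: remove int from cl → {u, t, p, r}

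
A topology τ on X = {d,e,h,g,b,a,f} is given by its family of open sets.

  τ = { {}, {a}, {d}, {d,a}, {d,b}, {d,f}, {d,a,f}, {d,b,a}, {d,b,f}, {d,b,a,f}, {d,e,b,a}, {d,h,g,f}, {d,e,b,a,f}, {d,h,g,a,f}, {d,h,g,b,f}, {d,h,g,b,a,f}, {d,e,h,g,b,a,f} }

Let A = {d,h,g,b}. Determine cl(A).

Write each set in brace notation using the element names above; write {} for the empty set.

{d,e,h,g,b,f}

complement {e,a,f}; its interior {a}; cl(A) = X∖{a} = {d,e,h,g,b,f}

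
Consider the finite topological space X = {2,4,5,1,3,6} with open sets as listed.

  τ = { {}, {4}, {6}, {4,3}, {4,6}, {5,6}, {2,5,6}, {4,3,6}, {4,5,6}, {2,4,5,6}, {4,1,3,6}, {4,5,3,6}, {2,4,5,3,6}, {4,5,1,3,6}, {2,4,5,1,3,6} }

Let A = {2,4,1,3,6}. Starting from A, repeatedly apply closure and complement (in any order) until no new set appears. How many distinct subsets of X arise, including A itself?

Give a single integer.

cl via duality: int({5}) = {}, so X∖{} = {2,4,5,1,3,6}
Write k for closure, c for complement:
  1. A     = {2,4,1,3,6}
  2. kA    = {2,4,5,1,3,6}
  3. cA    = {5}
  4. ckA   = {}
  5. kcA   = {2,5}
  6. ckcA  = {4,1,3,6}
applying k or c yields no new set

6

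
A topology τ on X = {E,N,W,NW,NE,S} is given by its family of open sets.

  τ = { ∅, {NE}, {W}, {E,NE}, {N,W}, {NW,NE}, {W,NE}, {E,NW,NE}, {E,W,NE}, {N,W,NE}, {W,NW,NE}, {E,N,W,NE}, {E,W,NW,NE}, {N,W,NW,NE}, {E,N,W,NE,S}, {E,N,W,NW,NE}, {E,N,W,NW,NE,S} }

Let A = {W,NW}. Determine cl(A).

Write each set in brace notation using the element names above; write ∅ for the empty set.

complement {E,N,NE,S}; its interior {E,NE}; cl(A) = X∖{E,NE} = {N,W,NW,S}

{N,W,NW,S}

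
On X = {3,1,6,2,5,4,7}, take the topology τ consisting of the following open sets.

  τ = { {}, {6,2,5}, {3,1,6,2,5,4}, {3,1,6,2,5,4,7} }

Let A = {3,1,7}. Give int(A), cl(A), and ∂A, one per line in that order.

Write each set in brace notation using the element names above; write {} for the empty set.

int(A) = {}
cl(A)  = {3,1,4,7}
∂A     = {3,1,4,7}

opens ⊆ A: {}; union → int = {}
complement {6,2,5,4}; its interior {6,2,5}; cl(A) = X∖{6,2,5} = {3,1,4,7}
boundary = {3,1,4,7} ∖ {} = {3,1,4,7}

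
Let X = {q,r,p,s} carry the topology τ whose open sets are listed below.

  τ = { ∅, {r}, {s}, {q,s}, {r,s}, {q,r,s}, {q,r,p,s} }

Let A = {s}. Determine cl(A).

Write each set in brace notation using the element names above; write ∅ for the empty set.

{q,p,s}

closure: X∖int(X∖A) = X∖{r} = {q,p,s}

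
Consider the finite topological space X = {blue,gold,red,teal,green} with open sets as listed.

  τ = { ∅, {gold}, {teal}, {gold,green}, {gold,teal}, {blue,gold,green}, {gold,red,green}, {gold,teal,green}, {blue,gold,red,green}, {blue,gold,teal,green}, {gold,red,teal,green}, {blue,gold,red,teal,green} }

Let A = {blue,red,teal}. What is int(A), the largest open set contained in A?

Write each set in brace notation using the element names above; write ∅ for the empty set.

{teal}

U open, U⊆A: ∅, {teal}. int(A) = ⋃ = {teal}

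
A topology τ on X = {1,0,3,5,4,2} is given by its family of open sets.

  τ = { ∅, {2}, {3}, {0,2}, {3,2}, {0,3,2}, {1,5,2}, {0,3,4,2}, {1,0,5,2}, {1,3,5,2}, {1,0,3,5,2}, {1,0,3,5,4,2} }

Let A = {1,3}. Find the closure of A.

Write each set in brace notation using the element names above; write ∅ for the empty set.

{1,3,5,4}

cl via duality: int({0,5,4,2}) = {0,2}, so X∖{0,2} = {1,3,5,4}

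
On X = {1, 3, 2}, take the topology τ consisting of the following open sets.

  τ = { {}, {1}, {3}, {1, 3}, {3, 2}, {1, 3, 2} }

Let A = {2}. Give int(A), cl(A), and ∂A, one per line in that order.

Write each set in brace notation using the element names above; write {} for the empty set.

int(A) = {}
cl(A)  = {2}
∂A     = {2}

opens ⊆ A: {}; union → int = {}
complement {1, 3}; its interior {1, 3}; cl(A) = X∖{1, 3} = {2}
boundary = {2} ∖ {} = {2}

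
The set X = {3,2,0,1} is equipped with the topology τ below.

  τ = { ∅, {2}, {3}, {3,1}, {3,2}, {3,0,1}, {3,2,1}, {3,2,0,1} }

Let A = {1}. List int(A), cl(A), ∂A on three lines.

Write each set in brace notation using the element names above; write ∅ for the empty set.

int(A) = ∅
cl(A)  = {0,1}
∂A     = {0,1}

interior: largest open inside A is ∅ (from ∅)
cl via duality: int({3,2,0}) = {3,2}, so X∖{3,2} = {0,1}
cl∖int = {0,1}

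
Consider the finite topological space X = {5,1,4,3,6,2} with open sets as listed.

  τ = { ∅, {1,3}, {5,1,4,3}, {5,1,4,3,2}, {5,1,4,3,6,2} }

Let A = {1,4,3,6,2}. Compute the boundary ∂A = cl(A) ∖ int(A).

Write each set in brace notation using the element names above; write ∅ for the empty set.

{5,4,6,2}

interior: largest open inside A is {1,3} (from ∅, {1,3})
cl via duality: int({5}) = ∅, so X∖∅ = {5,1,4,3,6,2}
cl∖int = {5,4,6,2}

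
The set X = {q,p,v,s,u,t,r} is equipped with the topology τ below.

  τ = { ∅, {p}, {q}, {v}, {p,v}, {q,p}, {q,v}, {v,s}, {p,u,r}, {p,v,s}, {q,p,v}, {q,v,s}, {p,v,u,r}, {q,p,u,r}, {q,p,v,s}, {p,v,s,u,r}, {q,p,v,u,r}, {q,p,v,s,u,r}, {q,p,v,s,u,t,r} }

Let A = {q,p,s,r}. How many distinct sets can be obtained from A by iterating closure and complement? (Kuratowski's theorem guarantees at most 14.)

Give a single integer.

10

cl via duality: int({v,u,t}) = {v}, so X∖{v} = {q,p,s,u,t,r}
Write k for closure, c for complement:
  1. A     = {q,p,s,r}
  2. kA    = {q,p,s,u,t,r}
  3. cA    = {v,u,t}
  4. ckA   = {v}
  5. kcA   = {v,s,u,t,r}
  6. kckA  = {v,s,t}
  7. ckcA  = {q,p}
  8. ckckA = {q,p,u,r}
  9. kckcA = {q,p,u,t,r}
  10. ckckcA = {v,s}
applying k or c yields no new set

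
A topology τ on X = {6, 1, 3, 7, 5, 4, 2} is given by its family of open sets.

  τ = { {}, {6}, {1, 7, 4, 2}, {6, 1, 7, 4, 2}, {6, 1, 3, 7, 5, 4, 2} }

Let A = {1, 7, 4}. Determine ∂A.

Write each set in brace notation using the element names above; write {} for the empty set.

{1, 3, 7, 5, 4, 2}

interior: largest open inside A is {} (from {})
cl via duality: int({6, 3, 5, 2}) = {6}, so X∖{6} = {1, 3, 7, 5, 4, 2}
cl∖int = {1, 3, 7, 5, 4, 2}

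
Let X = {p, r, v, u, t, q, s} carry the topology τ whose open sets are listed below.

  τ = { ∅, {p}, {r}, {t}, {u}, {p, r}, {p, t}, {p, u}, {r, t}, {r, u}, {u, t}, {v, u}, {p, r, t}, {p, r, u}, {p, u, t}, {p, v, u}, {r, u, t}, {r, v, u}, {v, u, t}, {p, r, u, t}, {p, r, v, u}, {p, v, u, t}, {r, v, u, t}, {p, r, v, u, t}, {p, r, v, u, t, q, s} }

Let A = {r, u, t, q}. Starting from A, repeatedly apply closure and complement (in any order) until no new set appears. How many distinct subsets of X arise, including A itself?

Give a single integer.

8

complement {p, v, s}; its interior {p}; cl(A) = X∖{p} = {r, v, u, t, q, s}
With k = closure, c = complement:
  1. A     = {r, u, t, q}
  2. kA    = {r, v, u, t, q, s}
  3. cA    = {p, v, s}
  4. ckA   = {p}
  5. kcA   = {p, v, q, s}
  6. kckA  = {p, q, s}
  7. ckcA  = {r, u, t}
  8. ckckA = {r, v, u, t}
k, c of each give nothing new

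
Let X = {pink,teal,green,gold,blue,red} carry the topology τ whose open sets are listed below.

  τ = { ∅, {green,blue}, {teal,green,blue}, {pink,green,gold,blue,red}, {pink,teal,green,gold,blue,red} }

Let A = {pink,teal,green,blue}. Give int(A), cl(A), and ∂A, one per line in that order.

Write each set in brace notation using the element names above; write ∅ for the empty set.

open subsets of A: ∅, {green,blue}, {teal,green,blue}; so int(A) = {teal,green,blue}
closure: X∖int(X∖A) = X∖∅ = {pink,teal,green,gold,blue,red}
∂A = {pink,teal,green,gold,blue,red} minus {teal,green,blue} = {pink,gold,red}

int(A) = {teal,green,blue}
cl(A)  = {pink,teal,green,gold,blue,red}
∂A     = {pink,gold,red}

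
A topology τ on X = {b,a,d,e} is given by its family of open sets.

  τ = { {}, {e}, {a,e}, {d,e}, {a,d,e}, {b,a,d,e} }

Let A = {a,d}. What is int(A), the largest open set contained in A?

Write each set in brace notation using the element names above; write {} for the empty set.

opens ⊆ A: {}; union → int = {}

{}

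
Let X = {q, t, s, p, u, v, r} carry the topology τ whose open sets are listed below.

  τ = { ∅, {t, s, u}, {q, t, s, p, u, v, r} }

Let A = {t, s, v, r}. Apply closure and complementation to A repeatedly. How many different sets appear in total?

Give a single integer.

4

complement {q, p, u}; its interior ∅; cl(A) = X∖∅ = {q, t, s, p, u, v, r}
With k = closure, c = complement:
  1. A     = {t, s, v, r}
  2. kA    = {q, t, s, p, u, v, r}
  3. cA    = {q, p, u}
  4. ckA   = ∅
k, c of each give nothing new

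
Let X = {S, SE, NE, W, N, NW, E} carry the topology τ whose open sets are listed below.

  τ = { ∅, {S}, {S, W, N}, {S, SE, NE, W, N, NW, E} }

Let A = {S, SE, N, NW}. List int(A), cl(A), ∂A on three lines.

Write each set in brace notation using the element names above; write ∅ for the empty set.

interior: largest open inside A is {S} (from ∅, {S})
cl via duality: int({NE, W, E}) = ∅, so X∖∅ = {S, SE, NE, W, N, NW, E}
cl∖int = {SE, NE, W, N, NW, E}

int(A) = {S}
cl(A)  = {S, SE, NE, W, N, NW, E}
∂A     = {SE, NE, W, N, NW, E}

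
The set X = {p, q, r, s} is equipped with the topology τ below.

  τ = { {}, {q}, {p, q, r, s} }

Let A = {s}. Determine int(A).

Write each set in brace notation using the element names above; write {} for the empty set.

{}

interior: largest open inside A is {} (from {})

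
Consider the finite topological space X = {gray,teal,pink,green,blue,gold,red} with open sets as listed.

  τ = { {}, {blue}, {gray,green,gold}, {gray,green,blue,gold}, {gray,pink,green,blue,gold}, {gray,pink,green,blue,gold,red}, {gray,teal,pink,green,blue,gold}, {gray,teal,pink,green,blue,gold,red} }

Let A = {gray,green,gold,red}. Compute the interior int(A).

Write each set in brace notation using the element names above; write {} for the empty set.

{gray,green,gold}

open subsets of A: {}, {gray,green,gold}; so int(A) = {gray,green,gold}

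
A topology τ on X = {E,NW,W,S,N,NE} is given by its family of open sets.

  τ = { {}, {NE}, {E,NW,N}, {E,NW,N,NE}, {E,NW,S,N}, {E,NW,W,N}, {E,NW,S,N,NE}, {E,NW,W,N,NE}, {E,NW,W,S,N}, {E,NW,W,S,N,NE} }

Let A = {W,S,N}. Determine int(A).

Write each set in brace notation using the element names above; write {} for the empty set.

{}

U open, U⊆A: {}. int(A) = ⋃ = {}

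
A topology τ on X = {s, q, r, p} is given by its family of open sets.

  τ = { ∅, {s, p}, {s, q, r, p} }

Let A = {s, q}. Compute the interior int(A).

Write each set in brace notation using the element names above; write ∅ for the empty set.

open subsets of A: ∅; so int(A) = ∅

∅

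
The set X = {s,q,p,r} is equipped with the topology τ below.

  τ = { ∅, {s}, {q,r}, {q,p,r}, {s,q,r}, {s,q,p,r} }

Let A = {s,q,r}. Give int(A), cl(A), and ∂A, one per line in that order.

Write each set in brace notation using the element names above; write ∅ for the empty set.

int(A) = {s,q,r}
cl(A)  = {s,q,p,r}
∂A     = {p}

U open, U⊆A: ∅, {s}, {q,r}, {s,q,r}. int(A) = ⋃ = {s,q,r}
X∖A={p}, int(X∖A)=∅, hence cl(A)={s,q,p,r}
∂A: remove int from cl → {p}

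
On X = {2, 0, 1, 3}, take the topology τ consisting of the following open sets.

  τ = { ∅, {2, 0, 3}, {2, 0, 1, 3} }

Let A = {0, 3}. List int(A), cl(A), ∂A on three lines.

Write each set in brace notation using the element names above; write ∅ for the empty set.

opens ⊆ A: ∅; union → int = ∅
complement {2, 1}; its interior ∅; cl(A) = X∖∅ = {2, 0, 1, 3}
boundary = {2, 0, 1, 3} ∖ ∅ = {2, 0, 1, 3}

int(A) = ∅
cl(A)  = {2, 0, 1, 3}
∂A     = {2, 0, 1, 3}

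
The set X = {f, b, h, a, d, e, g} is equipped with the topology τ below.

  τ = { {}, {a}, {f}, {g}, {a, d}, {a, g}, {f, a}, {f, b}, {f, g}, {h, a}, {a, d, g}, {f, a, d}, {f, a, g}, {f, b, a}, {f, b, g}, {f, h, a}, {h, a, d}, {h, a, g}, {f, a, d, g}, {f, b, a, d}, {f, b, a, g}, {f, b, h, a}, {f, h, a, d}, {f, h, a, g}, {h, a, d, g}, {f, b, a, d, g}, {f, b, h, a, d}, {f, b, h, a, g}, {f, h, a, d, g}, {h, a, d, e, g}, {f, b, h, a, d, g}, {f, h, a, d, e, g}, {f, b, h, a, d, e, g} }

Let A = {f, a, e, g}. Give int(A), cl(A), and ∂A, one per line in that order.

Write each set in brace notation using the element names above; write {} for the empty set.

interior: largest open inside A is {f, a, g} (from {}, {f}, {a}, {g}, {f, g}, {a, g}, {f, a}, {f, a, g})
cl via duality: int({b, h, d}) = {}, so X∖{} = {f, b, h, a, d, e, g}
cl∖int = {b, h, d, e}

int(A) = {f, a, g}
cl(A)  = {f, b, h, a, d, e, g}
∂A     = {b, h, d, e}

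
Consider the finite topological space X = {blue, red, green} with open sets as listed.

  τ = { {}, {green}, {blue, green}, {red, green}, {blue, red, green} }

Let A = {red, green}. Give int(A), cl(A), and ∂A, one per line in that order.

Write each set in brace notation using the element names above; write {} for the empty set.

open subsets of A: {}, {green}, {red, green}; so int(A) = {red, green}
closure: X∖int(X∖A) = X∖{} = {blue, red, green}
∂A = {blue, red, green} minus {red, green} = {blue}

int(A) = {red, green}
cl(A)  = {blue, red, green}
∂A     = {blue}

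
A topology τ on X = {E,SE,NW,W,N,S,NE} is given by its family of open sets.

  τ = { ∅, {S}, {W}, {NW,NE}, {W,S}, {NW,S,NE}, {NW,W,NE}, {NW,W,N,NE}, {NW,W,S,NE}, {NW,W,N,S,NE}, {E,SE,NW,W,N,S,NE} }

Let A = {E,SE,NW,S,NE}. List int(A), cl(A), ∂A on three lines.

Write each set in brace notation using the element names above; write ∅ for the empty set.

int(A) = {NW,S,NE}
cl(A)  = {E,SE,NW,N,S,NE}
∂A     = {E,SE,N}

U open, U⊆A: ∅, {S}, {NW,NE}, {NW,S,NE}. int(A) = ⋃ = {NW,S,NE}
X∖A={W,N}, int(X∖A)={W}, hence cl(A)={E,SE,NW,N,S,NE}
∂A: remove int from cl → {E,SE,N}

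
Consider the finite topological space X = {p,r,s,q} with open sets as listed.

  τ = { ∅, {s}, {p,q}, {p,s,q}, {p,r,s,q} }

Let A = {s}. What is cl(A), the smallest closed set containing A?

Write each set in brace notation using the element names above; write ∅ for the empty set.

complement {p,r,q}; its interior {p,q}; cl(A) = X∖{p,q} = {r,s}

{r,s}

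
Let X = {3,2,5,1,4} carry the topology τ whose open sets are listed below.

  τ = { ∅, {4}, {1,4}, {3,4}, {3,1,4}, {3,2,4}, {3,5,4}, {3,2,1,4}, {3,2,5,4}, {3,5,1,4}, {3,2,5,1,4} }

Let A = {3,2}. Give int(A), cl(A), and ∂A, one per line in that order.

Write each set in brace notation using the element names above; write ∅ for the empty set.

open subsets of A: ∅; so int(A) = ∅
closure: X∖int(X∖A) = X∖{1,4} = {3,2,5}
∂A = {3,2,5} minus ∅ = {3,2,5}

int(A) = ∅
cl(A)  = {3,2,5}
∂A     = {3,2,5}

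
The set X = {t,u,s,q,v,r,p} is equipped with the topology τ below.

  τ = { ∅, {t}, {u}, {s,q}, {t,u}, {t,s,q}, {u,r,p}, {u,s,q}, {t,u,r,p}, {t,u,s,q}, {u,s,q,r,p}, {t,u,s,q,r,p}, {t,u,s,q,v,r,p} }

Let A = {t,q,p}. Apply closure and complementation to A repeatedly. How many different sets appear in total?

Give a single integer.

12

complement {u,s,v,r}; its interior {u}; cl(A) = X∖{u} = {t,s,q,v,r,p}
With k = closure, c = complement:
  1. A     = {t,q,p}
  2. kA    = {t,s,q,v,r,p}
  3. cA    = {u,s,v,r}
  4. ckA   = {u}
  5. kcA   = {u,s,q,v,r,p}
  6. kckA  = {u,v,r,p}
  7. ckcA  = {t}
  8. ckckA = {t,s,q}
  9. kckcA = {t,v}
  10. kckckA = {t,s,q,v}
  11. ckckcA = {u,s,q,r,p}
  12. ckckckA = {u,r,p}
k, c of each give nothing new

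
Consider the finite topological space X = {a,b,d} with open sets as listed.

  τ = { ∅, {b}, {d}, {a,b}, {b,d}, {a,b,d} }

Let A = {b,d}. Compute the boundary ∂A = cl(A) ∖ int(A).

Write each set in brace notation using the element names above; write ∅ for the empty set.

interior: largest open inside A is {b,d} (from ∅, {d}, {b}, {b,d})
cl via duality: int({a}) = ∅, so X∖∅ = {a,b,d}
cl∖int = {a}

{a}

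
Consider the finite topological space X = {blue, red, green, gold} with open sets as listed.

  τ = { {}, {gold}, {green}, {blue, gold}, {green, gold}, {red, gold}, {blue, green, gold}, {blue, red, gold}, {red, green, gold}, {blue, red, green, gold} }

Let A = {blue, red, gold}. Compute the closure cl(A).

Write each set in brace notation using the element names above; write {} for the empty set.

{blue, red, gold}

X∖A={green}, int(X∖A)={green}, hence cl(A)={blue, red, gold}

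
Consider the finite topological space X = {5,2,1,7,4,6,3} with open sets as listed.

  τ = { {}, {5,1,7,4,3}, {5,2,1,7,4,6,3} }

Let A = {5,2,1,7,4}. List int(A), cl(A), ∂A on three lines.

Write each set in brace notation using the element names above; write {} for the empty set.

int(A) = {}
cl(A)  = {5,2,1,7,4,6,3}
∂A     = {5,2,1,7,4,6,3}

opens ⊆ A: {}; union → int = {}
complement {6,3}; its interior {}; cl(A) = X∖{} = {5,2,1,7,4,6,3}
boundary = {5,2,1,7,4,6,3} ∖ {} = {5,2,1,7,4,6,3}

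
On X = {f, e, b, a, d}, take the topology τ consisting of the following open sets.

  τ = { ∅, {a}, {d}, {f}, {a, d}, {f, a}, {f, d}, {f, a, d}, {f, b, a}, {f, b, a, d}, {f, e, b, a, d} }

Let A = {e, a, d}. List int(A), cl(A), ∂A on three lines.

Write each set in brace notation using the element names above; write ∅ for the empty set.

open subsets of A: ∅, {d}, {a}, {a, d}; so int(A) = {a, d}
closure: X∖int(X∖A) = X∖{f} = {e, b, a, d}
∂A = {e, b, a, d} minus {a, d} = {e, b}

int(A) = {a, d}
cl(A)  = {e, b, a, d}
∂A     = {e, b}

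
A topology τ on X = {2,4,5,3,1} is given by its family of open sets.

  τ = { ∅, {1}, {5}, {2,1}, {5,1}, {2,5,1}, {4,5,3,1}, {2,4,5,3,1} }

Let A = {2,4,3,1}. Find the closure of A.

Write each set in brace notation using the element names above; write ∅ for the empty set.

{2,4,3,1}

closure: X∖int(X∖A) = X∖{5} = {2,4,3,1}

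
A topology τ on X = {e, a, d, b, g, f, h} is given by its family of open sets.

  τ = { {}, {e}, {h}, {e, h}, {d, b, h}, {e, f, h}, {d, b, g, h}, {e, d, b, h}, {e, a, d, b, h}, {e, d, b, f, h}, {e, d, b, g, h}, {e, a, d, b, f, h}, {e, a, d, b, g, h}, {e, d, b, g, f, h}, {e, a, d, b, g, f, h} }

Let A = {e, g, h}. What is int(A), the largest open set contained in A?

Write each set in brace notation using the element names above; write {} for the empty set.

{e, h}

interior: largest open inside A is {e, h} (from {}, {e}, {h}, {e, h})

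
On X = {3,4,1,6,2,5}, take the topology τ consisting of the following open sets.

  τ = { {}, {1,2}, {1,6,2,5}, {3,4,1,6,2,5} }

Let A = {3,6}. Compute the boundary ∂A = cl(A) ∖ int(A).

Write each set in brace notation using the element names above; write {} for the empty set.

U open, U⊆A: {}. int(A) = ⋃ = {}
X∖A={4,1,2,5}, int(X∖A)={1,2}, hence cl(A)={3,4,6,5}
∂A: remove int from cl → {3,4,6,5}

{3,4,6,5}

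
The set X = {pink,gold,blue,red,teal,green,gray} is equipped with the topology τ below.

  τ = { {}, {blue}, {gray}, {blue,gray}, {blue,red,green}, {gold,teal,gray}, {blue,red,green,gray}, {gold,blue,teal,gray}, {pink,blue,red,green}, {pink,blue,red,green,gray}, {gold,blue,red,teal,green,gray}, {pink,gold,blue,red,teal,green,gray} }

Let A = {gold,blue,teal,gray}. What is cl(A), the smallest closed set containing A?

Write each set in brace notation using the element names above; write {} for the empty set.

{pink,gold,blue,red,teal,green,gray}

complement {pink,red,green}; its interior {}; cl(A) = X∖{} = {pink,gold,blue,red,teal,green,gray}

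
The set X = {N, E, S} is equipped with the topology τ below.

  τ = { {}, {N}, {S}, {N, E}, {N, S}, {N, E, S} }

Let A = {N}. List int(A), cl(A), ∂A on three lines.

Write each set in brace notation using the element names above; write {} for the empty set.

open subsets of A: {}, {N}; so int(A) = {N}
closure: X∖int(X∖A) = X∖{S} = {N, E}
∂A = {N, E} minus {N} = {E}

int(A) = {N}
cl(A)  = {N, E}
∂A     = {E}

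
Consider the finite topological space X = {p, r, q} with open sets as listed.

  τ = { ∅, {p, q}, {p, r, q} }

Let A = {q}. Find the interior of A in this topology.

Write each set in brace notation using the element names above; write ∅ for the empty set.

U open, U⊆A: ∅. int(A) = ⋃ = ∅

∅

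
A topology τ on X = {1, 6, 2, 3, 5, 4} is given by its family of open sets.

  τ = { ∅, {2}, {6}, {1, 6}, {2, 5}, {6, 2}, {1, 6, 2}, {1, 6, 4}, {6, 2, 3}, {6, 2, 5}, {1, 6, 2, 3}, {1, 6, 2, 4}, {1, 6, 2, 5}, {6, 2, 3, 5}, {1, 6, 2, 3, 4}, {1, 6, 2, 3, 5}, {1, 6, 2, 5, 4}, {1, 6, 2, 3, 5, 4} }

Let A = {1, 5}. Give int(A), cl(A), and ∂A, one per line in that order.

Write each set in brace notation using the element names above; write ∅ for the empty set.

int(A) = ∅
cl(A)  = {1, 5, 4}
∂A     = {1, 5, 4}

opens ⊆ A: ∅; union → int = ∅
complement {6, 2, 3, 4}; its interior {6, 2, 3}; cl(A) = X∖{6, 2, 3} = {1, 5, 4}
boundary = {1, 5, 4} ∖ ∅ = {1, 5, 4}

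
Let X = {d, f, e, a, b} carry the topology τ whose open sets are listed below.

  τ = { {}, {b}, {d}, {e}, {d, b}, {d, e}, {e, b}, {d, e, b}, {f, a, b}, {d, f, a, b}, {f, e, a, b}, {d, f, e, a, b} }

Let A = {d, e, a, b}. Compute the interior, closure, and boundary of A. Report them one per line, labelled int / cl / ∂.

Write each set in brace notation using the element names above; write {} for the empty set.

int(A) = {d, e, b}
cl(A)  = {d, f, e, a, b}
∂A     = {f, a}

opens ⊆ A: {}, {e}, {b}, {d}, {d, e}, {e, b}, {d, b}, {d, e, b}; union → int = {d, e, b}
complement {f}; its interior {}; cl(A) = X∖{} = {d, f, e, a, b}
boundary = {d, f, e, a, b} ∖ {d, e, b} = {f, a}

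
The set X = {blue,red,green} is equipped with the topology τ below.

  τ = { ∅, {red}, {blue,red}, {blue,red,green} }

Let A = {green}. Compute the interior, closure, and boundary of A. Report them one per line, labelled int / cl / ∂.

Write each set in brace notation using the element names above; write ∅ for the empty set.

int(A) = ∅
cl(A)  = {green}
∂A     = {green}

open subsets of A: ∅; so int(A) = ∅
closure: X∖int(X∖A) = X∖{blue,red} = {green}
∂A = {green} minus ∅ = {green}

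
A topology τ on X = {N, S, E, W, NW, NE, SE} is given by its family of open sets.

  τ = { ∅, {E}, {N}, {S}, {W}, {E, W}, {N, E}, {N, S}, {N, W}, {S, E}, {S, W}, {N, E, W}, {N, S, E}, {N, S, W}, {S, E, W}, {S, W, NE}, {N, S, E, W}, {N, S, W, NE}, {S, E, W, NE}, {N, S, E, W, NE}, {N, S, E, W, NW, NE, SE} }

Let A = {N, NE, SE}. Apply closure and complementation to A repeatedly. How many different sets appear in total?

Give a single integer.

8

X∖A={S, E, W, NW}, int(X∖A)={S, E, W}, hence cl(A)={N, NW, NE, SE}
Orbit (k=closure, c=complement):
  1. A     = {N, NE, SE}
  2. kA    = {N, NW, NE, SE}
  3. cA    = {S, E, W, NW}
  4. ckA   = {S, E, W}
  5. kcA   = {S, E, W, NW, NE, SE}
  6. ckcA  = {N}
  7. kckcA = {N, NW, SE}
  8. ckckcA = {S, E, W, NE}
(closed under both — stop)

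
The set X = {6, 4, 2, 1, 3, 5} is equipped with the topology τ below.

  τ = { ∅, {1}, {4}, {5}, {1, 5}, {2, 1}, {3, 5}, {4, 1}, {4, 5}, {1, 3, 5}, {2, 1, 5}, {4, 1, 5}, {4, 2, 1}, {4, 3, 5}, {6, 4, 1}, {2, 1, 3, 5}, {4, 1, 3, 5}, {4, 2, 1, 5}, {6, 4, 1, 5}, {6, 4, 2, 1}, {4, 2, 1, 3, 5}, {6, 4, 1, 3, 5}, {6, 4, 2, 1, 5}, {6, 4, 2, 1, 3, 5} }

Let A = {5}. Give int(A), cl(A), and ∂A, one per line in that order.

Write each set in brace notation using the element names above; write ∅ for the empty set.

opens ⊆ A: ∅, {5}; union → int = {5}
complement {6, 4, 2, 1, 3}; its interior {6, 4, 2, 1}; cl(A) = X∖{6, 4, 2, 1} = {3, 5}
boundary = {3, 5} ∖ {5} = {3}

int(A) = {5}
cl(A)  = {3, 5}
∂A     = {3}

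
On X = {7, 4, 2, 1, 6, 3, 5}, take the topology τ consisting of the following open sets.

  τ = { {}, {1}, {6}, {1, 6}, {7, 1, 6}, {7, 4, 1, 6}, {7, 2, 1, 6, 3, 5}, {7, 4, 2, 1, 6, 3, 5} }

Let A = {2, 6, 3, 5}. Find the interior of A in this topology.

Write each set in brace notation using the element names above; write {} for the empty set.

{6}

open subsets of A: {}, {6}; so int(A) = {6}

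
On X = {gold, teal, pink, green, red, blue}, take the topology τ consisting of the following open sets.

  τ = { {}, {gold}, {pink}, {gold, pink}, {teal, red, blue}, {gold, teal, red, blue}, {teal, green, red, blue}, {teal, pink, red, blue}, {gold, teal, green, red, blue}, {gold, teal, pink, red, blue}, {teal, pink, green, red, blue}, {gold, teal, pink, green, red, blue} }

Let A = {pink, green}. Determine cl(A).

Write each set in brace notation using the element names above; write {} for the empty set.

{pink, green}

closure: X∖int(X∖A) = X∖{gold, teal, red, blue} = {pink, green}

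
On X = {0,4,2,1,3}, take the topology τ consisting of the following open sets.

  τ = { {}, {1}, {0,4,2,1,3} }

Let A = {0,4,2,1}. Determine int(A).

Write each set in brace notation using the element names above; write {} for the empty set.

opens ⊆ A: {}, {1}; union → int = {1}

{1}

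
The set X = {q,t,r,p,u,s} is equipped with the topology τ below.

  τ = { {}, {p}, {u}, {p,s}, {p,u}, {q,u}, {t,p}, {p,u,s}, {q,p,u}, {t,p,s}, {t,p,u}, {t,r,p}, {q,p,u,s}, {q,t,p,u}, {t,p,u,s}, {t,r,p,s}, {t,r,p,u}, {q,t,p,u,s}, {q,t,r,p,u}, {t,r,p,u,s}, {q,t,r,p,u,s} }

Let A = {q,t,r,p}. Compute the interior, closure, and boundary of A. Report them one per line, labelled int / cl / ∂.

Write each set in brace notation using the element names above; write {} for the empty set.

int(A) = {t,r,p}
cl(A)  = {q,t,r,p,s}
∂A     = {q,s}

opens ⊆ A: {}, {p}, {t,p}, {t,r,p}; union → int = {t,r,p}
complement {u,s}; its interior {u}; cl(A) = X∖{u} = {q,t,r,p,s}
boundary = {q,t,r,p,s} ∖ {t,r,p} = {q,s}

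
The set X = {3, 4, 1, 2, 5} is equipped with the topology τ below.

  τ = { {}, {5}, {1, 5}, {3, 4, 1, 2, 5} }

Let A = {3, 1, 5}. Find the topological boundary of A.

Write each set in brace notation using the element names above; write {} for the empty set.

U open, U⊆A: {}, {5}, {1, 5}. int(A) = ⋃ = {1, 5}
X∖A={4, 2}, int(X∖A)={}, hence cl(A)={3, 4, 1, 2, 5}
∂A: remove int from cl → {3, 4, 2}

{3, 4, 2}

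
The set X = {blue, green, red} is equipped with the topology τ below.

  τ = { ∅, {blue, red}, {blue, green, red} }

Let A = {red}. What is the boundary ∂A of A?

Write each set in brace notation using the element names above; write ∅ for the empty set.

U open, U⊆A: ∅. int(A) = ⋃ = ∅
X∖A={blue, green}, int(X∖A)=∅, hence cl(A)={blue, green, red}
∂A: remove int from cl → {blue, green, red}

{blue, green, red}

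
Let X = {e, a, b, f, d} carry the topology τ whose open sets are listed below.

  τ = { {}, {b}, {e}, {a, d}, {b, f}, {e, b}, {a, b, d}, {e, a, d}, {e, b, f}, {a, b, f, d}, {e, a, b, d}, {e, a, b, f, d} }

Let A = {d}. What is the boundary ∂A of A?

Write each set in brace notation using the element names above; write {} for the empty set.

{a, d}

open subsets of A: {}; so int(A) = {}
closure: X∖int(X∖A) = X∖{e, b, f} = {a, d}
∂A = {a, d} minus {} = {a, d}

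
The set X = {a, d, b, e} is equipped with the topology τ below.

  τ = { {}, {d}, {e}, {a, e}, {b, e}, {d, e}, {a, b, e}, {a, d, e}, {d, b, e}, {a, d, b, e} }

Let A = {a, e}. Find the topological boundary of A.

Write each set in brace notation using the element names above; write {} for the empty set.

U open, U⊆A: {}, {e}, {a, e}. int(A) = ⋃ = {a, e}
X∖A={d, b}, int(X∖A)={d}, hence cl(A)={a, b, e}
∂A: remove int from cl → {b}

{b}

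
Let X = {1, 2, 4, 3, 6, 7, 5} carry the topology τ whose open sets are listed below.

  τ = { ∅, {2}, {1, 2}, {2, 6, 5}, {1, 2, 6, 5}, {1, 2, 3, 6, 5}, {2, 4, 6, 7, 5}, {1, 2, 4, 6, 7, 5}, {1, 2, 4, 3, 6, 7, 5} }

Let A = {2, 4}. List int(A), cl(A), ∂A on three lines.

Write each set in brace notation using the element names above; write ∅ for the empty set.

U open, U⊆A: ∅, {2}. int(A) = ⋃ = {2}
X∖A={1, 3, 6, 7, 5}, int(X∖A)=∅, hence cl(A)={1, 2, 4, 3, 6, 7, 5}
∂A: remove int from cl → {1, 4, 3, 6, 7, 5}

int(A) = {2}
cl(A)  = {1, 2, 4, 3, 6, 7, 5}
∂A     = {1, 4, 3, 6, 7, 5}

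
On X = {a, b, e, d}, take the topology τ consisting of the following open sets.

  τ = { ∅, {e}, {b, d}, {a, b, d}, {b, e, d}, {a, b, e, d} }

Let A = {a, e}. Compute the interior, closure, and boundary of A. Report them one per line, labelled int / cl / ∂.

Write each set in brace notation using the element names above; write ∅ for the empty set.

int(A) = {e}
cl(A)  = {a, e}
∂A     = {a}

opens ⊆ A: ∅, {e}; union → int = {e}
complement {b, d}; its interior {b, d}; cl(A) = X∖{b, d} = {a, e}
boundary = {a, e} ∖ {e} = {a}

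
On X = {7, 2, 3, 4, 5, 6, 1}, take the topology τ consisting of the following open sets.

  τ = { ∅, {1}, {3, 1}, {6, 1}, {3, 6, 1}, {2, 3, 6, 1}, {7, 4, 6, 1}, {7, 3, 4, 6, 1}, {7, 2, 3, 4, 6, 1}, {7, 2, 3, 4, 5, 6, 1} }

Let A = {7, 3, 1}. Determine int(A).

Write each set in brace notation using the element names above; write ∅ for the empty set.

{3, 1}

opens ⊆ A: ∅, {1}, {3, 1}; union → int = {3, 1}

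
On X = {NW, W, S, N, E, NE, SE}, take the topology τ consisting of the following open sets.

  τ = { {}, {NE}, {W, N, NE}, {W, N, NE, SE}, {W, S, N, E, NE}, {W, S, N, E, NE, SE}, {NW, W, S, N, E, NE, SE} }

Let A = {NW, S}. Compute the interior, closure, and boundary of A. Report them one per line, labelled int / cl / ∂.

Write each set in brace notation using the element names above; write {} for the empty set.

U open, U⊆A: {}. int(A) = ⋃ = {}
X∖A={W, N, E, NE, SE}, int(X∖A)={W, N, NE, SE}, hence cl(A)={NW, S, E}
∂A: remove int from cl → {NW, S, E}

int(A) = {}
cl(A)  = {NW, S, E}
∂A     = {NW, S, E}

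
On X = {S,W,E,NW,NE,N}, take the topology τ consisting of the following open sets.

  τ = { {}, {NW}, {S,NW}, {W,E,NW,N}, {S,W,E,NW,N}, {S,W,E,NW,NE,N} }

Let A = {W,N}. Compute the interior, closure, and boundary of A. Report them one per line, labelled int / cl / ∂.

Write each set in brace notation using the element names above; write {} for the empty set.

int(A) = {}
cl(A)  = {W,E,NE,N}
∂A     = {W,E,NE,N}

U open, U⊆A: {}. int(A) = ⋃ = {}
X∖A={S,E,NW,NE}, int(X∖A)={S,NW}, hence cl(A)={W,E,NE,N}
∂A: remove int from cl → {W,E,NE,N}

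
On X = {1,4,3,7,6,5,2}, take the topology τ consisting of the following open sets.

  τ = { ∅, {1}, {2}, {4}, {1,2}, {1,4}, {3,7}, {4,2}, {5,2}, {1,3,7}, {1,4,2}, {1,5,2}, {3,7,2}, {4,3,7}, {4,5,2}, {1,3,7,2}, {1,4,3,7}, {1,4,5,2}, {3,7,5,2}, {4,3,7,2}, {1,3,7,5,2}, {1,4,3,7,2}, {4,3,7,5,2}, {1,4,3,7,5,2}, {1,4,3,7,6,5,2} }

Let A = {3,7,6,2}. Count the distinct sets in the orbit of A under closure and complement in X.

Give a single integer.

cl via duality: int({1,4,5}) = {1,4}, so X∖{1,4} = {3,7,6,5,2}
Write k for closure, c for complement:
  1. A     = {3,7,6,2}
  2. kA    = {3,7,6,5,2}
  3. cA    = {1,4,5}
  4. ckA   = {1,4}
  5. kcA   = {1,4,6,5}
  6. kckA  = {1,4,6}
  7. ckcA  = {3,7,2}
  8. ckckA = {3,7,5,2}
applying k or c yields no new set

8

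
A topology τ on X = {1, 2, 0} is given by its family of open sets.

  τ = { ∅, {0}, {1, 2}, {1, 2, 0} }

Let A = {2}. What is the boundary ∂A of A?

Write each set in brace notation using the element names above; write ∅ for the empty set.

{1, 2}

interior: largest open inside A is ∅ (from ∅)
cl via duality: int({1, 0}) = {0}, so X∖{0} = {1, 2}
cl∖int = {1, 2}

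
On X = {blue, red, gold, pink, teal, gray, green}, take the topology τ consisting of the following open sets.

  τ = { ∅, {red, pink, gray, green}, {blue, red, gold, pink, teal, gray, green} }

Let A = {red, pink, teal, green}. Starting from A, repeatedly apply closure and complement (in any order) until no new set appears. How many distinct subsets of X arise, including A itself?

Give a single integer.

X∖A={blue, gold, gray}, int(X∖A)=∅, hence cl(A)={blue, red, gold, pink, teal, gray, green}
Orbit (k=closure, c=complement):
  1. A     = {red, pink, teal, green}
  2. kA    = {blue, red, gold, pink, teal, gray, green}
  3. cA    = {blue, gold, gray}
  4. ckA   = ∅
(closed under both — stop)

4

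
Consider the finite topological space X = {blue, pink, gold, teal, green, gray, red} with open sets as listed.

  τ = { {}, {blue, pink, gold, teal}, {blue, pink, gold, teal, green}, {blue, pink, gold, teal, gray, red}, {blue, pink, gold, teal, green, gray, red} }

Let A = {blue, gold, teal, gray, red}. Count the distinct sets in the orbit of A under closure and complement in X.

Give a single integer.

4

X∖A={pink, green}, int(X∖A)={}, hence cl(A)={blue, pink, gold, teal, green, gray, red}
Orbit (k=closure, c=complement):
  1. A     = {blue, gold, teal, gray, red}
  2. kA    = {blue, pink, gold, teal, green, gray, red}
  3. cA    = {pink, green}
  4. ckA   = {}
(closed under both — stop)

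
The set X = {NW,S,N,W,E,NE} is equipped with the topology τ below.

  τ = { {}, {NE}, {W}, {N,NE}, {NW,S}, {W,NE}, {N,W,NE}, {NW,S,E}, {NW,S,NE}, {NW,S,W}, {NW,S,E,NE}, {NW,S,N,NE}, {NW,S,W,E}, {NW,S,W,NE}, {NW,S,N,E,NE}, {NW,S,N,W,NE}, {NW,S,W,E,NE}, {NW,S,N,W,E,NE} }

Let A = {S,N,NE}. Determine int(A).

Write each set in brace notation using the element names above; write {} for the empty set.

{N,NE}

U open, U⊆A: {}, {NE}, {N,NE}. int(A) = ⋃ = {N,NE}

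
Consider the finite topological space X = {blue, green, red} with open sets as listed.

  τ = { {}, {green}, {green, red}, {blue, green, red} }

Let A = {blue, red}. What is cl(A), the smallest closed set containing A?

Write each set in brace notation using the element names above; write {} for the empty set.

cl via duality: int({green}) = {green}, so X∖{green} = {blue, red}

{blue, red}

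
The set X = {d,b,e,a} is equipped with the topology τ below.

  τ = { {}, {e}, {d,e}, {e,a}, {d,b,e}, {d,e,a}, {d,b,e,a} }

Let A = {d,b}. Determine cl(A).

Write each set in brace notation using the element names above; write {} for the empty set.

complement {e,a}; its interior {e,a}; cl(A) = X∖{e,a} = {d,b}

{d,b}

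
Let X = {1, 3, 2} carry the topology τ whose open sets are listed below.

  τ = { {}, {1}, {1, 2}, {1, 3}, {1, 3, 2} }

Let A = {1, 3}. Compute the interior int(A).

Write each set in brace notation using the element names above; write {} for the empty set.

interior: largest open inside A is {1, 3} (from {}, {1}, {1, 3})

{1, 3}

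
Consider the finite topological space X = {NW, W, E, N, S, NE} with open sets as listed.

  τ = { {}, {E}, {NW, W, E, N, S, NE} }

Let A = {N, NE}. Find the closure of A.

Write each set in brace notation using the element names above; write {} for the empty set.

{NW, W, N, S, NE}

cl via duality: int({NW, W, E, S}) = {E}, so X∖{E} = {NW, W, N, S, NE}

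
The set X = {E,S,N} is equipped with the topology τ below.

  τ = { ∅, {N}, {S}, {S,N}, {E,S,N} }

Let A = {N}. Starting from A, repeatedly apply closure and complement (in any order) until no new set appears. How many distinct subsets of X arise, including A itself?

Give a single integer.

X∖A={E,S}, int(X∖A)={S}, hence cl(A)={E,N}
Orbit (k=closure, c=complement):
  1. A     = {N}
  2. kA    = {E,N}
  3. cA    = {E,S}
  4. ckA   = {S}
(closed under both — stop)

4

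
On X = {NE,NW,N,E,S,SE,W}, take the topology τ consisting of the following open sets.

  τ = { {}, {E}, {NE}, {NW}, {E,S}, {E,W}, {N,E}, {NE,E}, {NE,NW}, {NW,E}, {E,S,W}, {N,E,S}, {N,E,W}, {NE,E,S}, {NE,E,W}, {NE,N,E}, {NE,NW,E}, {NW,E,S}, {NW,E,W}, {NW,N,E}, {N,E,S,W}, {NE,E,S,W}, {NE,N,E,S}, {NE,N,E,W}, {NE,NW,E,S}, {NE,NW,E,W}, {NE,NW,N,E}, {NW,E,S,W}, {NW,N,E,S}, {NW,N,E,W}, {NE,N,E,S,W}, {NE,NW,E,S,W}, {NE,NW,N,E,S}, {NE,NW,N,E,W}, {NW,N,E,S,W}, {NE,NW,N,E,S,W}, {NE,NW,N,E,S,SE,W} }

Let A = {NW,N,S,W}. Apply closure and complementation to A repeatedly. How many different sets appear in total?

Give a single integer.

closure: X∖int(X∖A) = X∖{NE,E} = {NW,N,S,SE,W}
Let k=closure and c=complement:
  1. A     = {NW,N,S,W}
  2. kA    = {NW,N,S,SE,W}
  3. cA    = {NE,E,SE}
  4. ckA   = {NE,E}
  5. kcA   = {NE,N,E,S,SE,W}
  6. ckcA  = {NW}
  7. kckcA = {NW,SE}
  8. ckckcA = {NE,N,E,S,W}
— saturated at 8

8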